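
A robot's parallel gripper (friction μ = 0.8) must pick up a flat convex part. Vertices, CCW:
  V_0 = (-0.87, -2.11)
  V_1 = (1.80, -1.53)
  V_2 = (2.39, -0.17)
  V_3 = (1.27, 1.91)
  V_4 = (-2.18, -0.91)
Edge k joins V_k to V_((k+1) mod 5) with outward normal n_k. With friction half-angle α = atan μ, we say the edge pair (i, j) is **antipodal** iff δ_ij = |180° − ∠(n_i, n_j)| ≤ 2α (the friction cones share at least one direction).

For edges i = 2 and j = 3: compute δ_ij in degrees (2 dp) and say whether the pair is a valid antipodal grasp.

δ = 79.04°, invalid

α = atan 0.8 = 38.66°;  2α = 77.32°
edge 2: e_2 = (-1.12, +2.08);  n_2 = (+0.8805, +0.4741)
edge 3: e_3 = (-3.45, -2.82);  n_3 = (-0.6329, +0.7743)
∠(n_2, n_3) = 100.96°
δ = |180° − 100.96°| = 79.04°
79.04° > 2α = 77.32°  →  invalid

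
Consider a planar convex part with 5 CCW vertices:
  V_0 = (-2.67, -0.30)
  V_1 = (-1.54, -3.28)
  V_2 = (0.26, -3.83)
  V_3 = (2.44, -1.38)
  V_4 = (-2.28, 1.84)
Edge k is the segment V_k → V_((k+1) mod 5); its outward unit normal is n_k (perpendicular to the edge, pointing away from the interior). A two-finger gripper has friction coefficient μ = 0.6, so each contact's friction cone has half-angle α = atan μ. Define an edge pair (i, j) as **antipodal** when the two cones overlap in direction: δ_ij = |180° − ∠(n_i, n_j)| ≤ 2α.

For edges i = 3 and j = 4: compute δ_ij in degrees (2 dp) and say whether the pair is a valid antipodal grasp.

α = atan 0.6 = 30.96°;  2α = 61.93°
edge 3: e_3 = (-4.72, +3.22);  n_3 = (+0.5636, +0.8261)
edge 4: e_4 = (-0.39, -2.14);  n_4 = (-0.9838, +0.1793)
∠(n_3, n_4) = 113.97°
δ = |180° − 113.97°| = 66.03°
66.03° > 2α = 61.93°  →  invalid

δ = 66.03°, invalid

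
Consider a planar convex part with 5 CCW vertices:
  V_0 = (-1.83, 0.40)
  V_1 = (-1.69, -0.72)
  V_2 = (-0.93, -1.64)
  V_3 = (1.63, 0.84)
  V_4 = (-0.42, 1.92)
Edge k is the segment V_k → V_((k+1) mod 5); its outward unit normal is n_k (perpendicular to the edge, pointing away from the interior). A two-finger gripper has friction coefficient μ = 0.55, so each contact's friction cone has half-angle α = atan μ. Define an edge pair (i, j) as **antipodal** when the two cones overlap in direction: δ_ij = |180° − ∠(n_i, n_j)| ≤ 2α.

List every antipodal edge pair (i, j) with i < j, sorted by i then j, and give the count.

α = atan 0.55 = 28.81°;  2α = 57.62°
n_0 = (-0.9923, -0.1240)
n_1 = (-0.7710, -0.6369)
n_2 = (+0.6958, -0.7182)
n_3 = (+0.4661, +0.8847)
n_4 = (-0.7331, +0.6801)
  (0,1): δ = 147.57°  ·
  (0,2): δ = 53.03°  ✓
  (0,3): δ = 55.09°  ✓
  (0,4): δ = 130.03°  ·
  (1,2): δ = 85.47°  ·
  (1,3): δ = 22.66°  ✓
  (1,4): δ = 97.59°  ·
  (2,3): δ = 71.87°  ·
  (2,4): δ = 3.06°  ✓
  (3,4): δ = 105.07°  ·
antipodal pairs: 4

count = 4; pairs: (0,2), (0,3), (1,3), (2,4)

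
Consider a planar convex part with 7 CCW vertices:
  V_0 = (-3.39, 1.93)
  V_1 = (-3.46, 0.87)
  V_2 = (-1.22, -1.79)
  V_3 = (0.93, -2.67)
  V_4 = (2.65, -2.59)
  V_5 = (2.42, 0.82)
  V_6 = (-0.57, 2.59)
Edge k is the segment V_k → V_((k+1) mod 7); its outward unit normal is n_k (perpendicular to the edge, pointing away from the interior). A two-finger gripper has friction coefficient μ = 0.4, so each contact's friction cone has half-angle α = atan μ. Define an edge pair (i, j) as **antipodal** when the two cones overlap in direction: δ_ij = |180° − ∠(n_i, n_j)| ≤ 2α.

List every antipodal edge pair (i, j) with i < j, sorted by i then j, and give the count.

count = 7; pairs: (0,4), (1,4), (1,5), (2,5), (2,6), (3,5), (3,6)

α = atan 0.4 = 21.80°;  2α = 43.60°
n_0 = (-0.9978, +0.0659)
n_1 = (-0.7649, -0.6441)
n_2 = (-0.3788, -0.9255)
n_3 = (+0.0465, -0.9989)
n_4 = (+0.9977, +0.0673)
n_5 = (+0.5094, +0.8605)
n_6 = (-0.2279, +0.9737)
  (0,1): δ = 136.12°  ·
  (0,2): δ = 108.48°  ·
  (0,3): δ = 83.56°  ·
  (0,4): δ = 7.64°  ✓
  (0,5): δ = 63.15°  ·
  (0,6): δ = 106.95°  ·
  (1,2): δ = 152.36°  ·
  (1,3): δ = 127.44°  ·
  (1,4): δ = 36.24°  ✓
  (1,5): δ = 19.27°  ✓
  (1,6): δ = 63.07°  ·
  (2,3): δ = 155.08°  ·
  (2,4): δ = 63.88°  ·
  (2,5): δ = 8.36°  ✓
  (2,6): δ = 35.43°  ✓
  (3,4): δ = 88.80°  ·
  (3,5): δ = 33.29°  ✓
  (3,6): δ = 10.51°  ✓
  (4,5): δ = 124.48°  ·
  (4,6): δ = 80.69°  ·
  (5,6): δ = 136.20°  ·
antipodal pairs: 7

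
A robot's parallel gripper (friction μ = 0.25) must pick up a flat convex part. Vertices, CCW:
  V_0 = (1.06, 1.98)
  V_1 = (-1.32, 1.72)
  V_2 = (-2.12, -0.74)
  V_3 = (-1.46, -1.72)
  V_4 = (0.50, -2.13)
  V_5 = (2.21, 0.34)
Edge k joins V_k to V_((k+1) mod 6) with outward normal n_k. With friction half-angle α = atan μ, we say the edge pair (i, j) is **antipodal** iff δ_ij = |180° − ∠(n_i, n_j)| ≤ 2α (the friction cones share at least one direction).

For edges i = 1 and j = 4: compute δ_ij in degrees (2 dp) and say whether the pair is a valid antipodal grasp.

δ = 16.68°, valid

α = atan 0.25 = 14.04°;  2α = 28.07°
edge 1: e_1 = (-0.80, -2.46);  n_1 = (-0.9510, +0.3093)
edge 4: e_4 = (+1.71, +2.47);  n_4 = (+0.8222, -0.5692)
∠(n_1, n_4) = 163.32°
δ = |180° − 163.32°| = 16.68°
16.68° ≤ 2α = 28.07°  →  valid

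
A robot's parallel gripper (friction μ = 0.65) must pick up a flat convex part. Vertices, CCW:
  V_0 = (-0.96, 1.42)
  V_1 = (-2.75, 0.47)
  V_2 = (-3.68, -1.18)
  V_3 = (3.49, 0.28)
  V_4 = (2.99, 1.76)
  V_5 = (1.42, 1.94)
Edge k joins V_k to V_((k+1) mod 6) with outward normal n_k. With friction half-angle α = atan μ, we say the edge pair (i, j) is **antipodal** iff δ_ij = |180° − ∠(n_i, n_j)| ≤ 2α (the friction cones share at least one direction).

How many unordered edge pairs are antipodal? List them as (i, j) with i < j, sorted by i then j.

count = 5; pairs: (0,2), (1,2), (1,3), (2,4), (2,5)

α = atan 0.65 = 33.02°;  2α = 66.05°
n_0 = (-0.4688, +0.8833)
n_1 = (-0.8712, +0.4910)
n_2 = (+0.1995, -0.9799)
n_3 = (+0.9474, +0.3201)
n_4 = (+0.1139, +0.9935)
n_5 = (-0.2135, +0.9770)
  (0,1): δ = 147.36°  ·
  (0,2): δ = 16.45°  ✓
  (0,3): δ = 80.71°  ·
  (0,4): δ = 145.50°  ·
  (0,5): δ = 164.37°  ·
  (1,2): δ = 49.08°  ✓
  (1,3): δ = 48.07°  ✓
  (1,4): δ = 112.87°  ·
  (1,5): δ = 131.73°  ·
  (2,3): δ = 82.84°  ·
  (2,4): δ = 18.05°  ✓
  (2,5): δ = 0.82°  ✓
  (3,4): δ = 115.21°  ·
  (3,5): δ = 96.34°  ·
  (4,5): δ = 161.13°  ·
antipodal pairs: 5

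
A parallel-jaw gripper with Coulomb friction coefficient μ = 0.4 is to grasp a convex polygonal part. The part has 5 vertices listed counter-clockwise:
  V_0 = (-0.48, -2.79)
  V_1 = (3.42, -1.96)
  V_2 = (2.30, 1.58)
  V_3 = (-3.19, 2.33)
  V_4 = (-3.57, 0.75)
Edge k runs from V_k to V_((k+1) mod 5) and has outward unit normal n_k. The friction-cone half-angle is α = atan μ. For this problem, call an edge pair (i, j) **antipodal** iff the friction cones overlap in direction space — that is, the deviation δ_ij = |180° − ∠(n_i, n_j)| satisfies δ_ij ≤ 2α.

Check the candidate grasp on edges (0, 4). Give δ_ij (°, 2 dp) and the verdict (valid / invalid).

α = atan 0.4 = 21.80°;  2α = 43.60°
edge 0: e_0 = (+3.90, +0.83);  n_0 = (+0.2082, -0.9781)
edge 4: e_4 = (+3.09, -3.54);  n_4 = (-0.7534, -0.6576)
∠(n_0, n_4) = 60.90°
δ = |180° − 60.90°| = 119.10°
119.10° > 2α = 43.60°  →  invalid

δ = 119.10°, invalid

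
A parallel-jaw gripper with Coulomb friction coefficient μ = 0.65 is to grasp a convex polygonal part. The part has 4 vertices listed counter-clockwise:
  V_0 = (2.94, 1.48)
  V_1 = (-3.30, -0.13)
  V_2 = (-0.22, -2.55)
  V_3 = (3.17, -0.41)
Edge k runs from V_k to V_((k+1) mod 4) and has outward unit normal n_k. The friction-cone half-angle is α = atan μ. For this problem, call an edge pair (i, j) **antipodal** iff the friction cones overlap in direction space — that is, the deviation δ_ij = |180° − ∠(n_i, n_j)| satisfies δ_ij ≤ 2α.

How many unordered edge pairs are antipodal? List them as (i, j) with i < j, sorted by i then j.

count = 3; pairs: (0,1), (0,2), (1,3)

α = atan 0.65 = 33.02°;  2α = 66.05°
n_0 = (-0.2498, +0.9683)
n_1 = (-0.6178, -0.7863)
n_2 = (+0.5338, -0.8456)
n_3 = (+0.9927, +0.1208)
  (0,1): δ = 52.62°  ✓
  (0,2): δ = 17.80°  ✓
  (0,3): δ = 82.47°  ·
  (1,2): δ = 109.58°  ·
  (1,3): δ = 44.90°  ✓
  (2,3): δ = 115.32°  ·
antipodal pairs: 3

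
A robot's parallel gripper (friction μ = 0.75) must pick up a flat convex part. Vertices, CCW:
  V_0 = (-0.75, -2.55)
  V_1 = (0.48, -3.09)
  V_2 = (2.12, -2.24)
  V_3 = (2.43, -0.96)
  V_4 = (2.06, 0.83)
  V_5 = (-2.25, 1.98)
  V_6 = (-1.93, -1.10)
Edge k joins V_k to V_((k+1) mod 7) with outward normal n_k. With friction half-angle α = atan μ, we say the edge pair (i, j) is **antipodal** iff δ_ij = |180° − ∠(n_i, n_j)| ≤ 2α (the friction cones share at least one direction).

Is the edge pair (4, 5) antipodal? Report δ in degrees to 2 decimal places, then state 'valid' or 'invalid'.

α = atan 0.75 = 36.87°;  2α = 73.74°
edge 4: e_4 = (-4.31, +1.15);  n_4 = (+0.2578, +0.9662)
edge 5: e_5 = (+0.32, -3.08);  n_5 = (-0.9946, -0.1033)
∠(n_4, n_5) = 110.87°
δ = |180° − 110.87°| = 69.13°
69.13° ≤ 2α = 73.74°  →  valid

δ = 69.13°, valid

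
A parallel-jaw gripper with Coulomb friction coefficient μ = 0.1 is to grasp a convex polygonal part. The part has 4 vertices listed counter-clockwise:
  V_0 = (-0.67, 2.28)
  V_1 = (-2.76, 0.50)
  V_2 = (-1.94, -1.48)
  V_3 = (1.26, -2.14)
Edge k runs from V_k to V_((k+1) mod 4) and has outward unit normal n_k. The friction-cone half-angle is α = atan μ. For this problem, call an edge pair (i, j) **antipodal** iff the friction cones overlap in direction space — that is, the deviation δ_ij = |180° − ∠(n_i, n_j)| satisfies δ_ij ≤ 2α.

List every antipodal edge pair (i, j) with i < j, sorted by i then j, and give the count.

count = 1; pairs: (1,3)

α = atan 0.1 = 5.71°;  2α = 11.42°
n_0 = (-0.6484, +0.7613)
n_1 = (-0.9239, -0.3826)
n_2 = (-0.2020, -0.9794)
n_3 = (+0.9164, +0.4002)
  (0,1): δ = 107.92°  ·
  (0,2): δ = 52.07°  ·
  (0,3): δ = 73.17°  ·
  (1,2): δ = 124.15°  ·
  (1,3): δ = 1.09°  ✓
  (2,3): δ = 54.76°  ·
antipodal pairs: 1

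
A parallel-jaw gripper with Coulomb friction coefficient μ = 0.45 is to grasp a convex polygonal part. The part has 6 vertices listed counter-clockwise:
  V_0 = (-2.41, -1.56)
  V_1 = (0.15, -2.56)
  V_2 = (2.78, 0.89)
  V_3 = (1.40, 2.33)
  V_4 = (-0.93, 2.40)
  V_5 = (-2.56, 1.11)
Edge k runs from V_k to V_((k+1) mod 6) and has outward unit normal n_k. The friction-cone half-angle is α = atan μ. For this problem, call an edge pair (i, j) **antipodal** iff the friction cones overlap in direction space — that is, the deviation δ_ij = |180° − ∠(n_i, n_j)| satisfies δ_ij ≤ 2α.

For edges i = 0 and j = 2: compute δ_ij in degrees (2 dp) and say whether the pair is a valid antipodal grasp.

α = atan 0.45 = 24.23°;  2α = 48.46°
edge 0: e_0 = (+2.56, -1.00);  n_0 = (-0.3639, -0.9315)
edge 2: e_2 = (-1.38, +1.44);  n_2 = (+0.7220, +0.6919)
∠(n_0, n_2) = 155.12°
δ = |180° − 155.12°| = 24.88°
24.88° ≤ 2α = 48.46°  →  valid

δ = 24.88°, valid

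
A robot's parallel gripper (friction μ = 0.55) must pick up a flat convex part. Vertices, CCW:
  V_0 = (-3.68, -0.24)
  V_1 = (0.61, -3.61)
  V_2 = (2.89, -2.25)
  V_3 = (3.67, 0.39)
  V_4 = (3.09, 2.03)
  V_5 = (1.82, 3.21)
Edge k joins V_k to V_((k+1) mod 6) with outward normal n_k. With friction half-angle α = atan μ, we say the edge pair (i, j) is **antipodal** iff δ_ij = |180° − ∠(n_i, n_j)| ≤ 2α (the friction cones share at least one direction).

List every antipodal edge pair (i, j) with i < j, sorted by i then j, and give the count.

α = atan 0.55 = 28.81°;  2α = 57.62°
n_0 = (-0.6177, -0.7864)
n_1 = (+0.5123, -0.8588)
n_2 = (+0.9590, -0.2833)
n_3 = (+0.9428, +0.3334)
n_4 = (+0.6807, +0.7326)
n_5 = (-0.5314, +0.8471)
  (0,1): δ = 111.03°  ·
  (0,2): δ = 68.31°  ·
  (0,3): δ = 32.37°  ✓
  (0,4): δ = 4.74°  ✓
  (0,5): δ = 70.25°  ·
  (1,2): δ = 137.28°  ·
  (1,3): δ = 101.34°  ·
  (1,4): δ = 73.71°  ·
  (1,5): δ = 1.28°  ✓
  (2,3): δ = 144.06°  ·
  (2,4): δ = 116.44°  ·
  (2,5): δ = 41.44°  ✓
  (3,4): δ = 152.37°  ·
  (3,5): δ = 77.38°  ·
  (4,5): δ = 105.00°  ·
antipodal pairs: 4

count = 4; pairs: (0,3), (0,4), (1,5), (2,5)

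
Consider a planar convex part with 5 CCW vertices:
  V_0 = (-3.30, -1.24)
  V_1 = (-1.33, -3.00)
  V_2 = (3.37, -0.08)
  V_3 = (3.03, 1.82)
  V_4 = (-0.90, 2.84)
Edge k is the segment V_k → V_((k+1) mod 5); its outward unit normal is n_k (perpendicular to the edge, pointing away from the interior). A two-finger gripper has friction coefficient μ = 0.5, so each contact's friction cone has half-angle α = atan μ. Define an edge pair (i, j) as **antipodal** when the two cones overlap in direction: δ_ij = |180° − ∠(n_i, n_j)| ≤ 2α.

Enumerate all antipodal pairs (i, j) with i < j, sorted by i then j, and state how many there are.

α = atan 0.5 = 26.57°;  2α = 53.13°
n_0 = (-0.6662, -0.7457)
n_1 = (+0.5277, -0.8494)
n_2 = (+0.9844, +0.1761)
n_3 = (+0.2512, +0.9679)
n_4 = (-0.8619, +0.5070)
  (0,1): δ = 106.37°  ·
  (0,2): δ = 38.08°  ✓
  (0,3): δ = 27.23°  ✓
  (0,4): δ = 101.31°  ·
  (1,2): δ = 111.71°  ·
  (1,3): δ = 46.40°  ✓
  (1,4): δ = 27.68°  ✓
  (2,3): δ = 114.70°  ·
  (2,4): δ = 40.61°  ✓
  (3,4): δ = 105.92°  ·
antipodal pairs: 5

count = 5; pairs: (0,2), (0,3), (1,3), (1,4), (2,4)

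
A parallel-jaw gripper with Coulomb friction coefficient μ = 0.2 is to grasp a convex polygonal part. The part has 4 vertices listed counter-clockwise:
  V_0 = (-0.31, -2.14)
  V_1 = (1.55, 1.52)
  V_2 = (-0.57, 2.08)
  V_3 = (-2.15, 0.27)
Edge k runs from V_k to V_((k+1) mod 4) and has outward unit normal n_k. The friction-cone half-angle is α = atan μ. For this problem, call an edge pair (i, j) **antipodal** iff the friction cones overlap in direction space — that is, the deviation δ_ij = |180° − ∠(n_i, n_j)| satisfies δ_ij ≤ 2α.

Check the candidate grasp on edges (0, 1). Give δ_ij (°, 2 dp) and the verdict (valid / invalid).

δ = 77.86°, invalid

α = atan 0.2 = 11.31°;  2α = 22.62°
edge 0: e_0 = (+1.86, +3.66);  n_0 = (+0.8915, -0.4530)
edge 1: e_1 = (-2.12, +0.56);  n_1 = (+0.2554, +0.9668)
∠(n_0, n_1) = 102.14°
δ = |180° − 102.14°| = 77.86°
77.86° > 2α = 22.62°  →  invalid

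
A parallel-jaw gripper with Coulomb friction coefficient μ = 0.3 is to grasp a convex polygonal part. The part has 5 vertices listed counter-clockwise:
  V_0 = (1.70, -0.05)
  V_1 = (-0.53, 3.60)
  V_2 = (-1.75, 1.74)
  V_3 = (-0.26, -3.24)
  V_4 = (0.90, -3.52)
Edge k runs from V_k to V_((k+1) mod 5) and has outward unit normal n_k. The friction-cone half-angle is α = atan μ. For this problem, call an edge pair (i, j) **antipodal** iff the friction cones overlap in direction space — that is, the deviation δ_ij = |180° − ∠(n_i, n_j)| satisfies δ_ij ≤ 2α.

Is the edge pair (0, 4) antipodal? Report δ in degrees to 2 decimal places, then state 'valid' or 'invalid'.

α = atan 0.3 = 16.70°;  2α = 33.40°
edge 0: e_0 = (-2.23, +3.65);  n_0 = (+0.8533, +0.5214)
edge 4: e_4 = (+0.80, +3.47);  n_4 = (+0.9744, -0.2247)
∠(n_0, n_4) = 44.41°
δ = |180° − 44.41°| = 135.59°
135.59° > 2α = 33.40°  →  invalid

δ = 135.59°, invalid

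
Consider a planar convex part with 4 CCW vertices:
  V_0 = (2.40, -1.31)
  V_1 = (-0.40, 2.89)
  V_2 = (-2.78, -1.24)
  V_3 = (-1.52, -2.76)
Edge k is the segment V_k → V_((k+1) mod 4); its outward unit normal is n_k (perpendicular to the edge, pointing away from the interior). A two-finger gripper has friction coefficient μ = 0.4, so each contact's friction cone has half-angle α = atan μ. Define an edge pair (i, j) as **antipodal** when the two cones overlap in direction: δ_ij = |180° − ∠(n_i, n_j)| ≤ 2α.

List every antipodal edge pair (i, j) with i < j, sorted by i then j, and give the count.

count = 2; pairs: (0,2), (1,3)

α = atan 0.4 = 21.80°;  2α = 43.60°
n_0 = (+0.8321, +0.5547)
n_1 = (-0.8664, +0.4993)
n_2 = (-0.7699, -0.6382)
n_3 = (+0.3469, -0.9379)
  (0,1): δ = 63.64°  ·
  (0,2): δ = 5.97°  ✓
  (0,3): δ = 76.61°  ·
  (1,2): δ = 110.39°  ·
  (1,3): δ = 39.75°  ✓
  (2,3): δ = 109.36°  ·
antipodal pairs: 2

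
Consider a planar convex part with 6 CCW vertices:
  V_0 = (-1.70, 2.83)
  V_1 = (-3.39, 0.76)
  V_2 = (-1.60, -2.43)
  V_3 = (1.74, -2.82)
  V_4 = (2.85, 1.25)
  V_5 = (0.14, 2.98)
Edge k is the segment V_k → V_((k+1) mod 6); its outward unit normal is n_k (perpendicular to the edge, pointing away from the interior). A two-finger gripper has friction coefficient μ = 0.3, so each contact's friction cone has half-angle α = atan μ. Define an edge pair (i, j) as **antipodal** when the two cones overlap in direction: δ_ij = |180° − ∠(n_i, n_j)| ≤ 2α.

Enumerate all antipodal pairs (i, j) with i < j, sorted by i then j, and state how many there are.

α = atan 0.3 = 16.70°;  2α = 33.40°
n_0 = (-0.7746, +0.6324)
n_1 = (-0.8721, -0.4894)
n_2 = (-0.1160, -0.9933)
n_3 = (+0.9648, -0.2631)
n_4 = (+0.5381, +0.8429)
n_5 = (-0.0813, +0.9967)
  (0,1): δ = 111.47°  ·
  (0,2): δ = 57.43°  ·
  (0,3): δ = 23.97°  ✓
  (0,4): δ = 96.68°  ·
  (0,5): δ = 133.89°  ·
  (1,2): δ = 125.96°  ·
  (1,3): δ = 44.55°  ·
  (1,4): δ = 28.15°  ✓
  (1,5): δ = 65.36°  ·
  (2,3): δ = 98.60°  ·
  (2,4): δ = 25.89°  ✓
  (2,5): δ = 11.32°  ✓
  (3,4): δ = 107.30°  ·
  (3,5): δ = 70.08°  ·
  (4,5): δ = 142.79°  ·
antipodal pairs: 4

count = 4; pairs: (0,3), (1,4), (2,4), (2,5)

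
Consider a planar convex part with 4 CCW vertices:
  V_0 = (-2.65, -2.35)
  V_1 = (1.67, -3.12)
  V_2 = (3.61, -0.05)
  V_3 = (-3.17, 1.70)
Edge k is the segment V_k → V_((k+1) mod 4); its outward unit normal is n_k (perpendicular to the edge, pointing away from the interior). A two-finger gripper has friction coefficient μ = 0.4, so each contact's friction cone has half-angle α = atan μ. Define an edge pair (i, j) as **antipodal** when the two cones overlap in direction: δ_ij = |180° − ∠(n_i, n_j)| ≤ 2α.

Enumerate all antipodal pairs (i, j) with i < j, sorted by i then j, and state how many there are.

count = 2; pairs: (0,2), (1,3)

α = atan 0.4 = 21.80°;  2α = 43.60°
n_0 = (-0.1755, -0.9845)
n_1 = (+0.8454, -0.5342)
n_2 = (+0.2499, +0.9683)
n_3 = (-0.9919, -0.1273)
  (0,1): δ = 112.18°  ·
  (0,2): δ = 4.37°  ✓
  (0,3): δ = 107.42°  ·
  (1,2): δ = 72.18°  ·
  (1,3): δ = 39.61°  ✓
  (2,3): δ = 68.21°  ·
antipodal pairs: 2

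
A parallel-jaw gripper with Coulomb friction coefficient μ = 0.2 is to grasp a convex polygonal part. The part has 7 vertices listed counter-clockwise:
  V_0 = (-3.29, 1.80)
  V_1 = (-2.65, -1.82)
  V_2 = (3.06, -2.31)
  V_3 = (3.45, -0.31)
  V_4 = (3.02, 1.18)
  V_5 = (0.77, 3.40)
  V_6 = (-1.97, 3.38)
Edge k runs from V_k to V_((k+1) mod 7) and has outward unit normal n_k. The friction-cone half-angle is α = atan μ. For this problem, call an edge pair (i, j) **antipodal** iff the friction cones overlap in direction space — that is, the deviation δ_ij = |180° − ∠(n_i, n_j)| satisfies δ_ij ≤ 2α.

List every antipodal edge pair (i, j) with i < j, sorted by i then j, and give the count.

α = atan 0.2 = 11.31°;  2α = 22.62°
n_0 = (-0.9847, -0.1741)
n_1 = (-0.0855, -0.9963)
n_2 = (+0.9815, -0.1914)
n_3 = (+0.9608, +0.2773)
n_4 = (+0.7023, +0.7118)
n_5 = (-0.0073, +1.0000)
n_6 = (-0.7674, +0.6411)
  (0,1): δ = 104.93°  ·
  (0,2): δ = 21.06°  ✓
  (0,3): δ = 6.07°  ✓
  (0,4): δ = 35.36°  ·
  (0,5): δ = 80.39°  ·
  (0,6): δ = 130.10°  ·
  (1,2): δ = 96.13°  ·
  (1,3): δ = 69.00°  ·
  (1,4): δ = 39.71°  ·
  (1,5): δ = 5.32°  ✓
  (1,6): δ = 55.03°  ·
  (2,3): δ = 152.87°  ·
  (2,4): δ = 123.58°  ·
  (2,5): δ = 78.55°  ·
  (2,6): δ = 28.84°  ·
  (3,4): δ = 150.71°  ·
  (3,5): δ = 105.68°  ·
  (3,6): δ = 55.97°  ·
  (4,5): δ = 134.97°  ·
  (4,6): δ = 85.26°  ·
  (5,6): δ = 130.30°  ·
antipodal pairs: 3

count = 3; pairs: (0,2), (0,3), (1,5)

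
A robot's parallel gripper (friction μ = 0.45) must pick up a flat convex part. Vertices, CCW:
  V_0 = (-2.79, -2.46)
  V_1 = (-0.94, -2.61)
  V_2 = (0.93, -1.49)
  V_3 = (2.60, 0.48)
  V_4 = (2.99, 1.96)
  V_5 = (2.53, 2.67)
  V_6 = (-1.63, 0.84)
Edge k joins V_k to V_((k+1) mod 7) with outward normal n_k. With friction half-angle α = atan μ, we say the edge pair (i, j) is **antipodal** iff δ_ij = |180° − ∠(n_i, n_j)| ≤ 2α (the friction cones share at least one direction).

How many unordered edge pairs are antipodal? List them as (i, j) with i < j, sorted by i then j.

α = atan 0.45 = 24.23°;  2α = 48.46°
n_0 = (-0.0808, -0.9967)
n_1 = (+0.5138, -0.8579)
n_2 = (+0.7628, -0.6466)
n_3 = (+0.9670, -0.2548)
n_4 = (+0.8393, +0.5437)
n_5 = (-0.4027, +0.9153)
n_6 = (-0.9434, +0.3316)
  (0,1): δ = 144.45°  ·
  (0,2): δ = 125.65°  ·
  (0,3): δ = 100.13°  ·
  (0,4): δ = 52.43°  ·
  (0,5): δ = 28.38°  ✓
  (0,6): δ = 75.27°  ·
  (1,2): δ = 161.21°  ·
  (1,3): δ = 135.68°  ·
  (1,4): δ = 87.98°  ·
  (1,5): δ = 7.17°  ✓
  (1,6): δ = 39.71°  ✓
  (2,3): δ = 154.47°  ·
  (2,4): δ = 106.77°  ·
  (2,5): δ = 25.97°  ✓
  (2,6): δ = 20.92°  ✓
  (3,4): δ = 132.30°  ·
  (3,5): δ = 51.49°  ·
  (3,6): δ = 4.60°  ✓
  (4,5): δ = 99.19°  ·
  (4,6): δ = 52.31°  ·
  (5,6): δ = 133.11°  ·
antipodal pairs: 6

count = 6; pairs: (0,5), (1,5), (1,6), (2,5), (2,6), (3,6)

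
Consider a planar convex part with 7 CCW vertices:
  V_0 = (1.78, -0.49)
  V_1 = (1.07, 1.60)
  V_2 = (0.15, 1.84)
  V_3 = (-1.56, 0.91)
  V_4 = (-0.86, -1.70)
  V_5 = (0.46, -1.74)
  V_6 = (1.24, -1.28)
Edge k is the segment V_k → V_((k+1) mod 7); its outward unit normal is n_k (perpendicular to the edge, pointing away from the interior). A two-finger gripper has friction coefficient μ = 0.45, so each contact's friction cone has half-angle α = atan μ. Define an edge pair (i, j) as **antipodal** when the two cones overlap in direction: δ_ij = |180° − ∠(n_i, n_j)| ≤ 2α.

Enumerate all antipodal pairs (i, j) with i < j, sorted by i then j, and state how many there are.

count = 6; pairs: (0,3), (1,4), (1,5), (2,4), (2,5), (2,6)

α = atan 0.45 = 24.23°;  2α = 48.46°
n_0 = (+0.9469, +0.3217)
n_1 = (+0.2524, +0.9676)
n_2 = (-0.4778, +0.8785)
n_3 = (-0.9659, -0.2590)
n_4 = (-0.0303, -0.9995)
n_5 = (+0.5080, -0.8614)
n_6 = (+0.8256, -0.5643)
  (0,1): δ = 123.38°  ·
  (0,2): δ = 80.22°  ·
  (0,3): δ = 3.75°  ✓
  (0,4): δ = 69.50°  ·
  (0,5): δ = 101.77°  ·
  (0,6): δ = 126.88°  ·
  (1,2): δ = 136.84°  ·
  (1,3): δ = 60.37°  ·
  (1,4): δ = 12.89°  ✓
  (1,5): δ = 45.15°  ✓
  (1,6): δ = 70.27°  ·
  (2,3): δ = 103.53°  ·
  (2,4): δ = 30.28°  ✓
  (2,5): δ = 1.99°  ✓
  (2,6): δ = 27.11°  ✓
  (3,4): δ = 106.75°  ·
  (3,5): δ = 74.48°  ·
  (3,6): δ = 49.37°  ·
  (4,5): δ = 147.73°  ·
  (4,6): δ = 122.62°  ·
  (5,6): δ = 154.88°  ·
antipodal pairs: 6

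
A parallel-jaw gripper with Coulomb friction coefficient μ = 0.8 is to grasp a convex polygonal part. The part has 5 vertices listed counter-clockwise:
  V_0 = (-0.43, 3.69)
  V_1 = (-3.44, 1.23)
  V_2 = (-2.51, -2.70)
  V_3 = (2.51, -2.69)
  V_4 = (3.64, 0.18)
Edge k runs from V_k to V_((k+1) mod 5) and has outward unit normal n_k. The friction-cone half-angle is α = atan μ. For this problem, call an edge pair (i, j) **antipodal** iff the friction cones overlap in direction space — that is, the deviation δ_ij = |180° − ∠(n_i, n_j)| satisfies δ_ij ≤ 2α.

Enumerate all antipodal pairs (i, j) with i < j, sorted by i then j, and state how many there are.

count = 5; pairs: (0,2), (0,3), (1,3), (1,4), (2,4)

α = atan 0.8 = 38.66°;  2α = 77.32°
n_0 = (-0.6328, +0.7743)
n_1 = (-0.9731, -0.2303)
n_2 = (+0.0020, -1.0000)
n_3 = (+0.9305, -0.3664)
n_4 = (+0.6531, +0.7573)
  (0,1): δ = 115.94°  ·
  (0,2): δ = 39.14°  ✓
  (0,3): δ = 29.25°  ✓
  (0,4): δ = 99.97°  ·
  (1,2): δ = 103.20°  ·
  (1,3): δ = 34.80°  ✓
  (1,4): δ = 35.91°  ✓
  (2,3): δ = 111.61°  ·
  (2,4): δ = 40.89°  ✓
  (3,4): δ = 109.28°  ·
antipodal pairs: 5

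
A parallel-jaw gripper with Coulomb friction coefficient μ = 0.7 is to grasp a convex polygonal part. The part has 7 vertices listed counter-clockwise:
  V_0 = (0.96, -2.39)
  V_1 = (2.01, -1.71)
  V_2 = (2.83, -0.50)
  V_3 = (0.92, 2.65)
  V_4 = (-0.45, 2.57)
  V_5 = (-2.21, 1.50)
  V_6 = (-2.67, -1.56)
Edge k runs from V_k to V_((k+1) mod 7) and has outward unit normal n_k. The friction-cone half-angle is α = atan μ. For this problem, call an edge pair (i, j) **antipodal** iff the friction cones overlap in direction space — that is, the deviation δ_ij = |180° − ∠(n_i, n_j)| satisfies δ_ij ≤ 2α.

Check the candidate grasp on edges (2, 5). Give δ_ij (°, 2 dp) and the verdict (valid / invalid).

δ = 39.78°, valid

α = atan 0.7 = 34.99°;  2α = 69.98°
edge 2: e_2 = (-1.91, +3.15);  n_2 = (+0.8551, +0.5185)
edge 5: e_5 = (-0.46, -3.06);  n_5 = (-0.9889, +0.1487)
∠(n_2, n_5) = 140.22°
δ = |180° − 140.22°| = 39.78°
39.78° ≤ 2α = 69.98°  →  valid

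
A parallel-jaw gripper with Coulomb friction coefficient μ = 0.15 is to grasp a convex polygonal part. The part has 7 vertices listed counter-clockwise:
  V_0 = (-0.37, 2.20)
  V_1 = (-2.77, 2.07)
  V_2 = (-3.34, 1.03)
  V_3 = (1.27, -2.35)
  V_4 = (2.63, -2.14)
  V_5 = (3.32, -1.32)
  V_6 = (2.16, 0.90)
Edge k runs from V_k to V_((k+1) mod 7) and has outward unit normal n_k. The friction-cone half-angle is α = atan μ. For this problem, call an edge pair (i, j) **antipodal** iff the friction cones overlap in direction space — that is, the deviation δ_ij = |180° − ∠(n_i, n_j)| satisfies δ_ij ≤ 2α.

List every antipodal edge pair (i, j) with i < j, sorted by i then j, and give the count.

α = atan 0.15 = 8.53°;  2α = 17.06°
n_0 = (-0.0541, +0.9985)
n_1 = (-0.8769, +0.4806)
n_2 = (-0.5913, -0.8065)
n_3 = (+0.1526, -0.9883)
n_4 = (+0.7652, -0.6438)
n_5 = (+0.8863, +0.4631)
n_6 = (+0.4570, +0.8895)
  (0,1): δ = 121.83°  ·
  (0,2): δ = 39.35°  ·
  (0,3): δ = 5.68°  ✓
  (0,4): δ = 46.82°  ·
  (0,5): δ = 114.49°  ·
  (0,6): δ = 149.70°  ·
  (1,2): δ = 97.52°  ·
  (1,3): δ = 52.50°  ·
  (1,4): δ = 11.35°  ✓
  (1,5): δ = 56.31°  ·
  (1,6): δ = 91.53°  ·
  (2,3): δ = 134.97°  ·
  (2,4): δ = 93.83°  ·
  (2,5): δ = 26.16°  ·
  (2,6): δ = 9.05°  ✓
  (3,4): δ = 138.86°  ·
  (3,5): δ = 71.19°  ·
  (3,6): δ = 35.97°  ·
  (4,5): δ = 112.33°  ·
  (4,6): δ = 77.12°  ·
  (5,6): δ = 144.78°  ·
antipodal pairs: 3

count = 3; pairs: (0,3), (1,4), (2,6)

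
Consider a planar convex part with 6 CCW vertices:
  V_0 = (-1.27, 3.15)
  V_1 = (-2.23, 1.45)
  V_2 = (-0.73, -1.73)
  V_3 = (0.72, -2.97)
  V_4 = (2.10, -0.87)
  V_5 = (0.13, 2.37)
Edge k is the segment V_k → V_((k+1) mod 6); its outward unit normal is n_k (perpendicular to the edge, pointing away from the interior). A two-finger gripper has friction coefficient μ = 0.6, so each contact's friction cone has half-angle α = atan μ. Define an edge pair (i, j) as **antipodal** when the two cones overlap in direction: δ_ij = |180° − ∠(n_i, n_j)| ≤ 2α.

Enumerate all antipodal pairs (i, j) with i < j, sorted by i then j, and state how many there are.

count = 7; pairs: (0,3), (0,4), (1,3), (1,4), (1,5), (2,4), (2,5)

α = atan 0.6 = 30.96°;  2α = 61.93°
n_0 = (-0.8708, +0.4917)
n_1 = (-0.9044, -0.4266)
n_2 = (-0.6499, -0.7600)
n_3 = (+0.8357, -0.5492)
n_4 = (+0.8545, +0.5195)
n_5 = (+0.4867, +0.8736)
  (0,1): δ = 125.29°  ·
  (0,2): δ = 101.08°  ·
  (0,3): δ = 3.86°  ✓
  (0,4): δ = 60.75°  ✓
  (0,5): δ = 90.33°  ·
  (1,2): δ = 155.79°  ·
  (1,3): δ = 58.56°  ✓
  (1,4): δ = 6.05°  ✓
  (1,5): δ = 35.62°  ✓
  (2,3): δ = 82.77°  ·
  (2,4): δ = 18.16°  ✓
  (2,5): δ = 11.41°  ✓
  (3,4): δ = 115.39°  ·
  (3,5): δ = 85.81°  ·
  (4,5): δ = 150.42°  ·
antipodal pairs: 7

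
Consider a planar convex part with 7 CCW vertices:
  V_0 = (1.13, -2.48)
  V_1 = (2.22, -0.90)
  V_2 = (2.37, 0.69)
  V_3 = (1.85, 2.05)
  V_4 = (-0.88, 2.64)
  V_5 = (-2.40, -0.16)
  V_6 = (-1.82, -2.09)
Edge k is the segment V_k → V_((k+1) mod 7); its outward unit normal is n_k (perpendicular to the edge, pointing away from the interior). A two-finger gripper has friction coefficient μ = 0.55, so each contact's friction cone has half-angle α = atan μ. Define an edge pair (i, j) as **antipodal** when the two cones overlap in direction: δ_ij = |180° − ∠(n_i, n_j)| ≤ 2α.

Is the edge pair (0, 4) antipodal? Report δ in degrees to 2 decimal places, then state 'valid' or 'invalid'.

δ = 6.11°, valid

α = atan 0.55 = 28.81°;  2α = 57.62°
edge 0: e_0 = (+1.09, +1.58);  n_0 = (+0.8231, -0.5679)
edge 4: e_4 = (-1.52, -2.80);  n_4 = (-0.8789, +0.4771)
∠(n_0, n_4) = 173.89°
δ = |180° − 173.89°| = 6.11°
6.11° ≤ 2α = 57.62°  →  valid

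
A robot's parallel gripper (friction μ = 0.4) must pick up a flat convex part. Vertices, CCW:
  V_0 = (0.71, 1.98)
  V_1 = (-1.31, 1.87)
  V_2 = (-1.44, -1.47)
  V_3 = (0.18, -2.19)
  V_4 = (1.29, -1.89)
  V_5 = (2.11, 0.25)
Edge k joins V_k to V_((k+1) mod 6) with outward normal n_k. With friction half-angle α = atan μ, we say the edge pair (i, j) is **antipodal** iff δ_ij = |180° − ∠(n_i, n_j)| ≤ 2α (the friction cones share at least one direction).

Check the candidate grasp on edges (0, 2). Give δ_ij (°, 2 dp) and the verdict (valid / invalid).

α = atan 0.4 = 21.80°;  2α = 43.60°
edge 0: e_0 = (-2.02, -0.11);  n_0 = (-0.0544, +0.9985)
edge 2: e_2 = (+1.62, -0.72);  n_2 = (-0.4061, -0.9138)
∠(n_0, n_2) = 152.92°
δ = |180° − 152.92°| = 27.08°
27.08° ≤ 2α = 43.60°  →  valid

δ = 27.08°, valid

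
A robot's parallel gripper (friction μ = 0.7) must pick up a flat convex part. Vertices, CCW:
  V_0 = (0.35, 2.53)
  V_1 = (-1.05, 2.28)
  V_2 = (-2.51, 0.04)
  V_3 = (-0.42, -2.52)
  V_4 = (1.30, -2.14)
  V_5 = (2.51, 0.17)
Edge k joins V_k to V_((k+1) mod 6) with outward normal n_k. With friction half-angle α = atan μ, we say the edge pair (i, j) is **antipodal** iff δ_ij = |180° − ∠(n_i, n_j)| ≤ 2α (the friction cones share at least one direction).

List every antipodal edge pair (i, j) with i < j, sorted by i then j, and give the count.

α = atan 0.7 = 34.99°;  2α = 69.98°
n_0 = (-0.1758, +0.9844)
n_1 = (-0.8378, +0.5460)
n_2 = (-0.7746, -0.6324)
n_3 = (+0.2157, -0.9765)
n_4 = (+0.8858, -0.4640)
n_5 = (+0.7377, +0.6752)
  (0,1): δ = 133.22°  ·
  (0,2): δ = 60.90°  ✓
  (0,3): δ = 2.33°  ✓
  (0,4): δ = 52.23°  ✓
  (0,5): δ = 122.34°  ·
  (1,2): δ = 107.68°  ·
  (1,3): δ = 44.45°  ✓
  (1,4): δ = 5.45°  ✓
  (1,5): δ = 75.56°  ·
  (2,3): δ = 116.77°  ·
  (2,4): δ = 66.87°  ✓
  (2,5): δ = 3.24°  ✓
  (3,4): δ = 130.10°  ·
  (3,5): δ = 59.99°  ✓
  (4,5): δ = 109.89°  ·
antipodal pairs: 8

count = 8; pairs: (0,2), (0,3), (0,4), (1,3), (1,4), (2,4), (2,5), (3,5)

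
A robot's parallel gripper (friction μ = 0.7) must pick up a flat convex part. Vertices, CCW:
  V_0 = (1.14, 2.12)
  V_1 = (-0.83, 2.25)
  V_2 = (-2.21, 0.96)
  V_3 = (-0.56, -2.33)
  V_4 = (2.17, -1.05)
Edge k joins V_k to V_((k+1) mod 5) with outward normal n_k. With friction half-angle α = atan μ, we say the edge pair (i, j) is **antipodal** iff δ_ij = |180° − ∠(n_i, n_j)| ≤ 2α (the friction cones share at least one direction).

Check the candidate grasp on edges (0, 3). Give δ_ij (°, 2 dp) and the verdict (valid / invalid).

δ = 28.90°, valid

α = atan 0.7 = 34.99°;  2α = 69.98°
edge 0: e_0 = (-1.97, +0.13);  n_0 = (+0.0658, +0.9978)
edge 3: e_3 = (+2.73, +1.28);  n_3 = (+0.4245, -0.9054)
∠(n_0, n_3) = 151.10°
δ = |180° − 151.10°| = 28.90°
28.90° ≤ 2α = 69.98°  →  valid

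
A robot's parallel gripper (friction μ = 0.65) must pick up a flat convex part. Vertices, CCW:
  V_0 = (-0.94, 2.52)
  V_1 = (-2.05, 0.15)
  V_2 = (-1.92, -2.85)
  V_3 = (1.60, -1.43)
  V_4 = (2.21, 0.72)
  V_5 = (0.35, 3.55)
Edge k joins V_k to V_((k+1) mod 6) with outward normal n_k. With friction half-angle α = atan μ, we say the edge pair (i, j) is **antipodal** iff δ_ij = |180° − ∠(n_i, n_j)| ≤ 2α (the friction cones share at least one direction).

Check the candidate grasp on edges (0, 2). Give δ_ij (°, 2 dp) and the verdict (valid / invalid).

δ = 42.93°, valid

α = atan 0.65 = 33.02°;  2α = 66.05°
edge 0: e_0 = (-1.11, -2.37);  n_0 = (-0.9056, +0.4241)
edge 2: e_2 = (+3.52, +1.42);  n_2 = (+0.3741, -0.9274)
∠(n_0, n_2) = 137.07°
δ = |180° − 137.07°| = 42.93°
42.93° ≤ 2α = 66.05°  →  valid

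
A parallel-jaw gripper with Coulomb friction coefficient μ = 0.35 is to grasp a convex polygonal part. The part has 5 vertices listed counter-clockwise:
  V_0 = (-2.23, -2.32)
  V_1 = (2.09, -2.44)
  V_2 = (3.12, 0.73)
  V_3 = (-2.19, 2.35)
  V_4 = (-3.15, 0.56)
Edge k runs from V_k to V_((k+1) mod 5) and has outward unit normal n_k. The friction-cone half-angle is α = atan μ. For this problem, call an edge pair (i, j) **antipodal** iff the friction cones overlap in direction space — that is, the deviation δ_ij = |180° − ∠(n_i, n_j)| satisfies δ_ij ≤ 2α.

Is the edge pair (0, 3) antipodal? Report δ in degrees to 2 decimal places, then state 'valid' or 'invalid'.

α = atan 0.35 = 19.29°;  2α = 38.58°
edge 0: e_0 = (+4.32, -0.12);  n_0 = (-0.0278, -0.9996)
edge 3: e_3 = (-0.96, -1.79);  n_3 = (-0.8813, +0.4726)
∠(n_0, n_3) = 116.61°
δ = |180° − 116.61°| = 63.39°
63.39° > 2α = 38.58°  →  invalid

δ = 63.39°, invalid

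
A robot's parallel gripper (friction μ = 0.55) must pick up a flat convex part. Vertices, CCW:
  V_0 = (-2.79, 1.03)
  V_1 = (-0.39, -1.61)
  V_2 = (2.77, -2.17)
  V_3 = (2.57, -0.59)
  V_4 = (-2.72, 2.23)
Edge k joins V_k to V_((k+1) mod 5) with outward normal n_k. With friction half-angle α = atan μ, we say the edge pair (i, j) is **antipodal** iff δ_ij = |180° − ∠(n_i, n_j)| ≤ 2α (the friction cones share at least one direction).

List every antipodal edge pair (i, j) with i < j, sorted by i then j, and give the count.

count = 4; pairs: (0,2), (0,3), (1,3), (2,4)

α = atan 0.55 = 28.81°;  2α = 57.62°
n_0 = (-0.7399, -0.6727)
n_1 = (-0.1745, -0.9847)
n_2 = (+0.9921, +0.1256)
n_3 = (+0.4704, +0.8824)
n_4 = (-0.9983, +0.0582)
  (0,1): δ = 142.32°  ·
  (0,2): δ = 35.06°  ✓
  (0,3): δ = 19.67°  ✓
  (0,4): δ = 134.39°  ·
  (1,2): δ = 72.74°  ·
  (1,3): δ = 18.01°  ✓
  (1,4): δ = 96.71°  ·
  (2,3): δ = 125.28°  ·
  (2,4): δ = 10.55°  ✓
  (3,4): δ = 65.28°  ·
antipodal pairs: 4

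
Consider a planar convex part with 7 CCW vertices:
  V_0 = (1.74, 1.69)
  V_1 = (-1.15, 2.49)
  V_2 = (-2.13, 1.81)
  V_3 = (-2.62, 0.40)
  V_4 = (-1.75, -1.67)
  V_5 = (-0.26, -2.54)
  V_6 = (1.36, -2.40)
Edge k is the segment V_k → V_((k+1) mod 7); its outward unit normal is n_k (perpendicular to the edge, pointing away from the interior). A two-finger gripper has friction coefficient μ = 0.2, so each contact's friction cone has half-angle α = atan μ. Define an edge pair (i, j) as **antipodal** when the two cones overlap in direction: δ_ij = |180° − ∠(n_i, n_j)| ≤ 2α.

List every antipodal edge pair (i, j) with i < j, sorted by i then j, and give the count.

count = 3; pairs: (0,4), (0,5), (2,6)

α = atan 0.2 = 11.31°;  2α = 22.62°
n_0 = (+0.2668, +0.9638)
n_1 = (-0.5701, +0.8216)
n_2 = (-0.9446, +0.3283)
n_3 = (-0.9219, -0.3875)
n_4 = (-0.5042, -0.8636)
n_5 = (+0.0861, -0.9963)
n_6 = (+0.9957, -0.0925)
  (0,1): δ = 129.77°  ·
  (0,2): δ = 93.69°  ·
  (0,3): δ = 51.73°  ·
  (0,4): δ = 14.81°  ✓
  (0,5): δ = 20.41°  ✓
  (0,6): δ = 100.16°  ·
  (1,2): δ = 143.92°  ·
  (1,3): δ = 101.96°  ·
  (1,4): δ = 65.04°  ·
  (1,5): δ = 29.82°  ·
  (1,6): δ = 49.94°  ·
  (2,3): δ = 138.04°  ·
  (2,4): δ = 101.12°  ·
  (2,5): δ = 65.90°  ·
  (2,6): δ = 13.86°  ✓
  (3,4): δ = 143.08°  ·
  (3,5): δ = 107.86°  ·
  (3,6): δ = 28.10°  ·
  (4,5): δ = 144.78°  ·
  (4,6): δ = 65.03°  ·
  (5,6): δ = 100.25°  ·
antipodal pairs: 3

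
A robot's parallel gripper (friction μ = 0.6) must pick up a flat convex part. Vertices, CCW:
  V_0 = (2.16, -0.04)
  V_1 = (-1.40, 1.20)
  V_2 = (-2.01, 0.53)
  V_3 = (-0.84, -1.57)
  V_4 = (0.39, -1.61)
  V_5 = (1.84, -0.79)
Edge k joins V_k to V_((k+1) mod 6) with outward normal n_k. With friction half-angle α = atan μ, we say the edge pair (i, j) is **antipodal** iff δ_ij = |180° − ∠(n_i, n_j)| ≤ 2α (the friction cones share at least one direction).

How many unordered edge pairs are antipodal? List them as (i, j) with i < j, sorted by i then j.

α = atan 0.6 = 30.96°;  2α = 61.93°
n_0 = (+0.3289, +0.9444)
n_1 = (-0.7394, +0.6732)
n_2 = (-0.8736, -0.4867)
n_3 = (-0.0325, -0.9995)
n_4 = (+0.4923, -0.8705)
n_5 = (+0.9198, -0.3924)
  (0,1): δ = 113.11°  ·
  (0,2): δ = 41.67°  ✓
  (0,3): δ = 17.34°  ✓
  (0,4): δ = 48.69°  ✓
  (0,5): δ = 86.10°  ·
  (1,2): δ = 108.56°  ·
  (1,3): δ = 49.55°  ✓
  (1,4): δ = 18.19°  ✓
  (1,5): δ = 19.21°  ✓
  (2,3): δ = 120.99°  ·
  (2,4): δ = 89.64°  ·
  (2,5): δ = 52.23°  ✓
  (3,4): δ = 148.65°  ·
  (3,5): δ = 111.24°  ·
  (4,5): δ = 142.60°  ·
antipodal pairs: 7

count = 7; pairs: (0,2), (0,3), (0,4), (1,3), (1,4), (1,5), (2,5)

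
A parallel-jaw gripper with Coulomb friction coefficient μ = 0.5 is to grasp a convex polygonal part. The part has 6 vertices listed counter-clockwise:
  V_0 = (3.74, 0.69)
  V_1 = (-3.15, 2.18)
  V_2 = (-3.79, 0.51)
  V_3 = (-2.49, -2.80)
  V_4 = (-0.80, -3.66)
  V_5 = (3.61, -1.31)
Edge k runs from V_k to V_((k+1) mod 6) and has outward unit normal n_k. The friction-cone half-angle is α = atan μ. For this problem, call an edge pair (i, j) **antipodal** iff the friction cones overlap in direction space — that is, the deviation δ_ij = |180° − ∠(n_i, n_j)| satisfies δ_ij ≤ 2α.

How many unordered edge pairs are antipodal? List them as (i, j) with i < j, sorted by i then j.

α = atan 0.5 = 26.57°;  2α = 53.13°
n_0 = (+0.2114, +0.9774)
n_1 = (-0.9338, +0.3579)
n_2 = (-0.9308, -0.3656)
n_3 = (-0.4535, -0.8912)
n_4 = (+0.4703, -0.8825)
n_5 = (+0.9979, -0.0649)
  (0,1): δ = 98.77°  ·
  (0,2): δ = 56.36°  ·
  (0,3): δ = 14.77°  ✓
  (0,4): δ = 40.25°  ✓
  (0,5): δ = 98.48°  ·
  (1,2): δ = 137.59°  ·
  (1,3): δ = 96.00°  ·
  (1,4): δ = 40.98°  ✓
  (1,5): δ = 17.25°  ✓
  (2,3): δ = 138.41°  ·
  (2,4): δ = 83.39°  ·
  (2,5): δ = 25.16°  ✓
  (3,4): δ = 124.98°  ·
  (3,5): δ = 66.75°  ·
  (4,5): δ = 121.77°  ·
antipodal pairs: 5

count = 5; pairs: (0,3), (0,4), (1,4), (1,5), (2,5)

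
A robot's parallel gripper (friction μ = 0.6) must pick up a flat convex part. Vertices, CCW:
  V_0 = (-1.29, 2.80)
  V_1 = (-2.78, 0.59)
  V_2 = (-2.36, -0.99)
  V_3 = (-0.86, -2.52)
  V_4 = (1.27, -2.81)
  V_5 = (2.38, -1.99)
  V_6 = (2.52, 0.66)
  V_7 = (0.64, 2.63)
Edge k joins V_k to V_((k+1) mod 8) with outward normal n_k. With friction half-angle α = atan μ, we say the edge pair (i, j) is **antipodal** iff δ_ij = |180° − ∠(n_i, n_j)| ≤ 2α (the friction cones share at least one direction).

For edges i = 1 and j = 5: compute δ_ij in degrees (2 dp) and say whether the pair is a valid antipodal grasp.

δ = 17.91°, valid

α = atan 0.6 = 30.96°;  2α = 61.93°
edge 1: e_1 = (+0.42, -1.58);  n_1 = (-0.9664, -0.2569)
edge 5: e_5 = (+0.14, +2.65);  n_5 = (+0.9986, -0.0528)
∠(n_1, n_5) = 162.09°
δ = |180° − 162.09°| = 17.91°
17.91° ≤ 2α = 61.93°  →  valid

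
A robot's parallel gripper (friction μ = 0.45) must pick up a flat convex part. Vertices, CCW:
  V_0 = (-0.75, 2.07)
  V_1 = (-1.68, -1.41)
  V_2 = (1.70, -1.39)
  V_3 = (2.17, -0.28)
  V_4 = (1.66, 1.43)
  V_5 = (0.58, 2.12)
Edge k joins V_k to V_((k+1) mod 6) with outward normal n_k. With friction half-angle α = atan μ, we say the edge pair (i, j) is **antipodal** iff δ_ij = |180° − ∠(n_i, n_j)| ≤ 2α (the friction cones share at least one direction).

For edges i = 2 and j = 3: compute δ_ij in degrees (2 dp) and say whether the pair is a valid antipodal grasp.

δ = 140.44°, invalid

α = atan 0.45 = 24.23°;  2α = 48.46°
edge 2: e_2 = (+0.47, +1.11);  n_2 = (+0.9209, -0.3899)
edge 3: e_3 = (-0.51, +1.71);  n_3 = (+0.9583, +0.2858)
∠(n_2, n_3) = 39.56°
δ = |180° − 39.56°| = 140.44°
140.44° > 2α = 48.46°  →  invalid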